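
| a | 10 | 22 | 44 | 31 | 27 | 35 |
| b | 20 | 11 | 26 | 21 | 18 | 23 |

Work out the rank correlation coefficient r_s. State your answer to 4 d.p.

Rank a: 1, 2, 6, 4, 3, 5
Rank b: 3, 1, 6, 4, 2, 5
d = rank(a) − rank(b): -2, 1, 0, 0, 1, 0; Σd² = 6
ρ = 1 − 6Σd² / [n(n²−1)] = 1 − 6×6 / (6×35) = 1 − 36/210 ≈ 0.8286

0.8286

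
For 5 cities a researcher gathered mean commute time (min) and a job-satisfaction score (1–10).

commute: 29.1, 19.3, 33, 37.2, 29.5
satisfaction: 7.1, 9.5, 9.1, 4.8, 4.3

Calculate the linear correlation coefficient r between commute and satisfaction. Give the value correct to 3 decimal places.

-0.555

n = 5, Σx = 148.1, Σy = 34.8, Σx² = 4562.39, Σy² = 265, Σxy = 995.67
nΣxy − ΣxΣy = 4978.35 − 5153.88 = -175.53
nΣx² − (Σx)² = 22811.95 − 21933.61 = 878.34; nΣy² − (Σy)² = 1325 − 1211.04 = 113.96
r = -175.53 / √(878.34 × 113.96) = -175.53 / 316.3789 ≈ -0.555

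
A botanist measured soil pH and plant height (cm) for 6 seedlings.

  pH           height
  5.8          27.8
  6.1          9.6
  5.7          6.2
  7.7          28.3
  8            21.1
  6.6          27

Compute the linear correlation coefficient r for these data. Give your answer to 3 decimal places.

0.457

n = 6, Σx = 39.9, Σy = 120, Σx² = 270.19, Σy² = 2878.54, Σxy = 820.05
nΣxy − ΣxΣy = 4920.3 − 4788 = 132.3
nΣx² − (Σx)² = 1621.14 − 1592.01 = 29.13; nΣy² − (Σy)² = 17271.24 − 14400 = 2871.24
r = 132.3 / √(29.13 × 2871.24) = 132.3 / 289.2045 ≈ 0.457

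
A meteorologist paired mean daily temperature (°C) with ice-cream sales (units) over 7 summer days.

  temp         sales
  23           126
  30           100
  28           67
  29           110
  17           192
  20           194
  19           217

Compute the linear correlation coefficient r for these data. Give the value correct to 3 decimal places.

-0.900

n = 7, Σx = 166, Σy = 1006, Σx² = 4104, Σy² = 164054, Σxy = 22231
nΣxy − ΣxΣy = 155617 − 166996 = -11379
nΣx² − (Σx)² = 28728 − 27556 = 1172; nΣy² − (Σy)² = 1148378 − 1012036 = 136342
r = -11379 / √(1172 × 136342) = -11379 / 12640.9186 ≈ -0.900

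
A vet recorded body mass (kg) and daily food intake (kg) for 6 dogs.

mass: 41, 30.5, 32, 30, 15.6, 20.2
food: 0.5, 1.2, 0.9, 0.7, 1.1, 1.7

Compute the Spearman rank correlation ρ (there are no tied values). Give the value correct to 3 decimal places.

Rank mass: 6, 4, 5, 3, 1, 2
Rank food: 1, 5, 3, 2, 4, 6
d = rank(mass) − rank(food): 5, -1, 2, 1, -3, -4; Σd² = 56
ρ = 1 − 6Σd² / [n(n²−1)] = 1 − 6×56 / (6×35) = 1 − 336/210 ≈ -0.600

-0.600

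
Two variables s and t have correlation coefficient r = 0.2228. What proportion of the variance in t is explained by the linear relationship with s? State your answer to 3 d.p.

r² = (0.2228)² = 0.050

0.050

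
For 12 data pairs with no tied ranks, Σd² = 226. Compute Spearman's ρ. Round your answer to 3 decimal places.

0.210

ρ = 1 − 6Σd² / [n(n²−1)] = 1 − 6×226 / (12×143)
  = 1 − 1356/1716 = 1 − 0.7902 ≈ 0.210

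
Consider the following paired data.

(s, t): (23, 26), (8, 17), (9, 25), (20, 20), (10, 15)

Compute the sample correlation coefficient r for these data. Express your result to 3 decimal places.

0.498

n = 5, Σs = 70, Σt = 103, Σs² = 1174, Σt² = 2215, Σst = 1509
nΣst − ΣsΣt = 7545 − 7210 = 335
nΣs² − (Σs)² = 5870 − 4900 = 970; nΣt² − (Σt)² = 11075 − 10609 = 466
r = 335 / √(970 × 466) = 335 / 672.3243 ≈ 0.498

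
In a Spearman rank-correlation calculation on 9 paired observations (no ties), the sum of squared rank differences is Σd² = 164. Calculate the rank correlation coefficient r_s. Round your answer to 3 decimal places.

ρ = 1 − 6Σd² / [n(n²−1)] = 1 − 6×164 / (9×80)
  = 1 − 984/720 = 1 − 1.3667 ≈ -0.367

-0.367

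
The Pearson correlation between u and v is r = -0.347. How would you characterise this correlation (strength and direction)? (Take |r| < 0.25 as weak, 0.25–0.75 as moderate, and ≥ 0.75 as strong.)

moderate negative

r = -0.347 < 0 so the relationship is negative.
|r| = 0.347, which falls in the moderate range.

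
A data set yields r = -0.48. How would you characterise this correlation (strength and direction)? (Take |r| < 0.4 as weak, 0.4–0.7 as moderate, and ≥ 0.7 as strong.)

moderate negative

r = -0.48 < 0 so the relationship is negative.
|r| = 0.48, which falls in the moderate range.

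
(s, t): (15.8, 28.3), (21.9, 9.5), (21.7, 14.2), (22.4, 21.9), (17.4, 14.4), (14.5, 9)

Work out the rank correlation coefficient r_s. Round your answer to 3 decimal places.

0.200

Rank s: 2, 5, 4, 6, 3, 1
Rank t: 6, 2, 3, 5, 4, 1
d = rank(s) − rank(t): -4, 3, 1, 1, -1, 0; Σd² = 28
ρ = 1 − 6Σd² / [n(n²−1)] = 1 − 6×28 / (6×35) = 1 − 168/210 ≈ 0.200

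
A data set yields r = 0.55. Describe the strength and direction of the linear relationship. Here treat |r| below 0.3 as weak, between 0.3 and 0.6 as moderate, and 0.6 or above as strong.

r = 0.55 > 0 so the relationship is positive.
|r| = 0.55, which falls in the moderate range.

moderate positive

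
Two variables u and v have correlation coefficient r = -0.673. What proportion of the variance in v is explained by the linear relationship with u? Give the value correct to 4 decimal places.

r² = (-0.673)² = 0.4529

0.4529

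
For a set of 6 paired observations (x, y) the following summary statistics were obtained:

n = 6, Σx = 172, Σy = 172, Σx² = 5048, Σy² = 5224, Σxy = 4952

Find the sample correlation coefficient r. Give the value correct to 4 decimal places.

0.1150

r = (nΣxy − ΣxΣy) / √[(nΣx² − (Σx)²)(nΣy² − (Σy)²)]
Numerator: 6×4952 − 172×172 = 128
Denominator: √[(30288 − 29584)(31344 − 29584)] = √[704 × 1760] = 1113.1217
r = 128 / 1113.1217 ≈ 0.1150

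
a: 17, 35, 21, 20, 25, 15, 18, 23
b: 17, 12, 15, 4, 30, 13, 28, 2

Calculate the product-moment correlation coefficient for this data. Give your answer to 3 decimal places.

-0.075

n = 8, Σa = 174, Σb = 121, Σa² = 4058, Σb² = 2531, Σab = 2599
nΣab − ΣaΣb = 20792 − 21054 = -262
nΣa² − (Σa)² = 32464 − 30276 = 2188; nΣb² − (Σb)² = 20248 − 14641 = 5607
r = -262 / √(2188 × 5607) = -262 / 3502.5870 ≈ -0.075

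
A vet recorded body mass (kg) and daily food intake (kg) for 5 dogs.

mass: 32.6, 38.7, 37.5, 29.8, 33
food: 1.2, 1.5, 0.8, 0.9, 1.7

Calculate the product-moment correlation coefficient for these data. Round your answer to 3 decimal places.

0.130

n = 5, Σx = 171.6, Σy = 6.1, Σx² = 5943.74, Σy² = 8.03, Σxy = 210.09
nΣxy − ΣxΣy = 1050.45 − 1046.76 = 3.69
nΣx² − (Σx)² = 29718.7 − 29446.56 = 272.14; nΣy² − (Σy)² = 40.15 − 37.21 = 2.94
r = 3.69 / √(272.14 × 2.94) = 3.69 / 28.2859 ≈ 0.130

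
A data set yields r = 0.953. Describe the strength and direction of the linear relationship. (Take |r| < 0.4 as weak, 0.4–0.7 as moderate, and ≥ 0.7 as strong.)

r = 0.953 > 0 so the relationship is positive.
|r| = 0.953, which falls in the strong range.

strong positive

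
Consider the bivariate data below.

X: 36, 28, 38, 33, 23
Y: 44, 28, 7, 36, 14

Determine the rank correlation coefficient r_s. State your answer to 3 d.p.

Rank X: 4, 2, 5, 3, 1
Rank Y: 5, 3, 1, 4, 2
d = rank(X) − rank(Y): -1, -1, 4, -1, -1; Σd² = 20
ρ = 1 − 6Σd² / [n(n²−1)] = 1 − 6×20 / (5×24) = 1 − 120/120 ≈ 0.000

0.000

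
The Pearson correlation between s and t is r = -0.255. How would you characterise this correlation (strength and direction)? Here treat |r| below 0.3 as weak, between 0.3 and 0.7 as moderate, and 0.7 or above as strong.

weak negative

r = -0.255 < 0 so the relationship is negative.
|r| = 0.255, which falls in the weak range.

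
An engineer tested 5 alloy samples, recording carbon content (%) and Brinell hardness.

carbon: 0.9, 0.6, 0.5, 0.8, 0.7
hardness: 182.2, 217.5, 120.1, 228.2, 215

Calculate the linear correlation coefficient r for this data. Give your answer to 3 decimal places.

n = 5, Σx = 3.5, Σy = 963, Σx² = 2.55, Σy² = 193227.34, Σxy = 687.59
nΣxy − ΣxΣy = 3437.95 − 3370.5 = 67.45
nΣx² − (Σx)² = 12.75 − 12.25 = 0.5; nΣy² − (Σy)² = 966136.7 − 927369 = 38767.7
r = 67.45 / √(0.5 × 38767.7) = 67.45 / 139.2259 ≈ 0.484

0.484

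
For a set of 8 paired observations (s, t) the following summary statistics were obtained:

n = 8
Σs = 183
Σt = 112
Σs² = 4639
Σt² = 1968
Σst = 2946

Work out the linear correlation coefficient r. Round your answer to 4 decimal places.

r = (nΣst − ΣsΣt) / √[(nΣs² − (Σs)²)(nΣt² − (Σt)²)]
Numerator: 8×2946 − 183×112 = 3072
Denominator: √[(37112 − 33489)(15744 − 12544)] = √[3623 × 3200] = 3404.9376
r = 3072 / 3404.9376 ≈ 0.9022

0.9022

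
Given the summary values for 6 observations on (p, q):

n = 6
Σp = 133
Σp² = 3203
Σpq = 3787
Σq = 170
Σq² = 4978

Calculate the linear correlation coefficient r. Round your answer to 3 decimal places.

r = (nΣpq − ΣpΣq) / √[(nΣp² − (Σp)²)(nΣq² − (Σq)²)]
Numerator: 6×3787 − 133×170 = 112
Denominator: √[(19218 − 17689)(29868 − 28900)] = √[1529 × 968] = 1216.5821
r = 112 / 1216.5821 ≈ 0.092

0.092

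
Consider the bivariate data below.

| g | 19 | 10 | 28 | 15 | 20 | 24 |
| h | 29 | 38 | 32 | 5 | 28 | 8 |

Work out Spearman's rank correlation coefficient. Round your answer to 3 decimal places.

-0.086

Rank g: 3, 1, 6, 2, 4, 5
Rank h: 4, 6, 5, 1, 3, 2
d = rank(g) − rank(h): -1, -5, 1, 1, 1, 3; Σd² = 38
ρ = 1 − 6Σd² / [n(n²−1)] = 1 − 6×38 / (6×35) = 1 − 228/210 ≈ -0.086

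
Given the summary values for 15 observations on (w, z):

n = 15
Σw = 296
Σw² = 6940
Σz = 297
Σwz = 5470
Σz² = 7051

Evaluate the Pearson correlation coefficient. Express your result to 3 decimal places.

-0.345

r = (nΣwz − ΣwΣz) / √[(nΣw² − (Σw)²)(nΣz² − (Σz)²)]
Numerator: 15×5470 − 296×297 = -5862
Denominator: √[(104100 − 87616)(105765 − 88209)] = √[16484 × 17556] = 17011.5580
r = -5862 / 17011.5580 ≈ -0.345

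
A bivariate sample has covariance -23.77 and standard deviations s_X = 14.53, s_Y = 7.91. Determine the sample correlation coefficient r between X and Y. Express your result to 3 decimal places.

-0.207

r = Cov(X,Y) / (s_X · s_Y) = -23.77 / (14.53 × 7.91)
  = -23.77 / 114.9323 ≈ -0.207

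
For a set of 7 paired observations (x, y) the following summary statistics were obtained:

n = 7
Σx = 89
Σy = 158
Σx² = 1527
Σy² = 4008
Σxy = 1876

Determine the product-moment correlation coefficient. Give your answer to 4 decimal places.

r = (nΣxy − ΣxΣy) / √[(nΣx² − (Σx)²)(nΣy² − (Σy)²)]
Numerator: 7×1876 − 89×158 = -930
Denominator: √[(10689 − 7921)(28056 − 24964)] = √[2768 × 3092] = 2925.5181
r = -930 / 2925.5181 ≈ -0.3179

-0.3179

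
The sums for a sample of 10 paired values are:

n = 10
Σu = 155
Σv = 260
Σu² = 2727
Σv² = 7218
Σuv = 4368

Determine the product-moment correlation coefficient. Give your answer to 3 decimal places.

0.877

r = (nΣuv − ΣuΣv) / √[(nΣu² − (Σu)²)(nΣv² − (Σv)²)]
Numerator: 10×4368 − 155×260 = 3380
Denominator: √[(27270 − 24025)(72180 − 67600)] = √[3245 × 4580] = 3855.1394
r = 3380 / 3855.1394 ≈ 0.877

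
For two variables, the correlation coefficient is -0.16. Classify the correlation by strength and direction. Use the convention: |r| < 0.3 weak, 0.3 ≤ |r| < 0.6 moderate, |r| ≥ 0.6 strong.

r = -0.16 < 0 so the relationship is negative.
|r| = 0.16, which falls in the weak range.

weak negative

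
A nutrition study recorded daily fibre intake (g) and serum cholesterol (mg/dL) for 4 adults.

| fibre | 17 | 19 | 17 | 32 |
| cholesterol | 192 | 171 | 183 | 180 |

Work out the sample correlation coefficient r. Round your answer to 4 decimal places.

-0.2316

n = 4, Σx = 85, Σy = 726, Σx² = 1963, Σy² = 131994, Σxy = 15384
nΣxy − ΣxΣy = 61536 − 61710 = -174
nΣx² − (Σx)² = 7852 − 7225 = 627; nΣy² − (Σy)² = 527976 − 527076 = 900
r = -174 / √(627 × 900) = -174 / 751.1990 ≈ -0.2316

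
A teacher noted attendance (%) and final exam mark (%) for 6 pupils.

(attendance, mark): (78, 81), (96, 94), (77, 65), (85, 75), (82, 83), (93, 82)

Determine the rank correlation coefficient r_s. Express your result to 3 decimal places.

Rank attendance: 2, 6, 1, 4, 3, 5
Rank mark: 3, 6, 1, 2, 5, 4
d = rank(attendance) − rank(mark): -1, 0, 0, 2, -2, 1; Σd² = 10
ρ = 1 − 6Σd² / [n(n²−1)] = 1 − 6×10 / (6×35) = 1 − 60/210 ≈ 0.714

0.714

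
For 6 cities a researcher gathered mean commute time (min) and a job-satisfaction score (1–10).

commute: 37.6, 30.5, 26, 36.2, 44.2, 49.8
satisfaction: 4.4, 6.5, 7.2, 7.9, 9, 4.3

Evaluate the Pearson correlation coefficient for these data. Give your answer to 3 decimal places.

n = 6, Σx = 224.3, Σy = 39.3, Σx² = 8764.13, Σy² = 275.35, Σxy = 1448.81
nΣxy − ΣxΣy = 8692.86 − 8814.99 = -122.13
nΣx² − (Σx)² = 52584.78 − 50310.49 = 2274.29; nΣy² − (Σy)² = 1652.1 − 1544.49 = 107.61
r = -122.13 / √(2274.29 × 107.61) = -122.13 / 494.7083 ≈ -0.247

-0.247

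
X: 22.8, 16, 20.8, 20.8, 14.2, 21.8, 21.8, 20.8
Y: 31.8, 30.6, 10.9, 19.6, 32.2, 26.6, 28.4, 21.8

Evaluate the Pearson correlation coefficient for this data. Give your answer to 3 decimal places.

n = 8, ΣX = 159, ΣY = 201.9, ΣX² = 3225.88, ΣY² = 5476.77, ΣXY = 3958.72
nΣXY − ΣXΣY = 31669.76 − 32102.1 = -432.34
nΣX² − (ΣX)² = 25807.04 − 25281 = 526.04; nΣY² − (ΣY)² = 43814.16 − 40763.61 = 3050.55
r = -432.34 / √(526.04 × 3050.55) = -432.34 / 1266.7720 ≈ -0.341

-0.341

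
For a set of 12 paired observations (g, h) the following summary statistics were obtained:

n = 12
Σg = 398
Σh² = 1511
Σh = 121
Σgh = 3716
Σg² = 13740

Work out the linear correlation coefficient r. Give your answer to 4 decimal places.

r = (nΣgh − ΣgΣh) / √[(nΣg² − (Σg)²)(nΣh² − (Σh)²)]
Numerator: 12×3716 − 398×121 = -3566
Denominator: √[(164880 − 158404)(18132 − 14641)] = √[6476 × 3491] = 4754.7572
r = -3566 / 4754.7572 ≈ -0.7500

-0.7500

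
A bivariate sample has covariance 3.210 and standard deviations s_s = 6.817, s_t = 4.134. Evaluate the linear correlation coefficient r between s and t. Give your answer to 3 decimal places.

r = Cov(s,t) / (s_s · s_t) = 3.210 / (6.817 × 4.134)
  = 3.210 / 28.1815 ≈ 0.114

0.114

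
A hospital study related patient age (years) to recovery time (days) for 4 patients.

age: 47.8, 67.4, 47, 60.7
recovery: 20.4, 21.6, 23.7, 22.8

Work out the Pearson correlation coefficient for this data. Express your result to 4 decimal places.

-0.0660

n = 4, Σx = 222.9, Σy = 88.5, Σx² = 12721.09, Σy² = 1964.25, Σxy = 4928.82
nΣxy − ΣxΣy = 19715.28 − 19726.65 = -11.37
nΣx² − (Σx)² = 50884.36 − 49684.41 = 1199.95; nΣy² − (Σy)² = 7857 − 7832.25 = 24.75
r = -11.37 / √(1199.95 × 24.75) = -11.37 / 172.3333 ≈ -0.0660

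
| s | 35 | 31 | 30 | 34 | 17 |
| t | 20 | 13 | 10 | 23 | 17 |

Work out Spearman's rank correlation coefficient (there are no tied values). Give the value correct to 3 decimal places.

0.600

Rank s: 5, 3, 2, 4, 1
Rank t: 4, 2, 1, 5, 3
d = rank(s) − rank(t): 1, 1, 1, -1, -2; Σd² = 8
ρ = 1 − 6Σd² / [n(n²−1)] = 1 − 6×8 / (5×24) = 1 − 48/120 ≈ 0.600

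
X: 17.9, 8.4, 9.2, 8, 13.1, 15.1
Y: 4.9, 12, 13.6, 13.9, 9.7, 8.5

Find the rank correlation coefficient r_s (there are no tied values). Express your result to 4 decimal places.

-0.9429

Rank X: 6, 2, 3, 1, 4, 5
Rank Y: 1, 4, 5, 6, 3, 2
d = rank(X) − rank(Y): 5, -2, -2, -5, 1, 3; Σd² = 68
ρ = 1 − 6Σd² / [n(n²−1)] = 1 − 6×68 / (6×35) = 1 − 408/210 ≈ -0.9429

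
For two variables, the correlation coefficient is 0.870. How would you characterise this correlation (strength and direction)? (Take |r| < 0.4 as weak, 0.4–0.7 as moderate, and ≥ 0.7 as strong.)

r = 0.870 > 0 so the relationship is positive.
|r| = 0.870, which falls in the strong range.

strong positive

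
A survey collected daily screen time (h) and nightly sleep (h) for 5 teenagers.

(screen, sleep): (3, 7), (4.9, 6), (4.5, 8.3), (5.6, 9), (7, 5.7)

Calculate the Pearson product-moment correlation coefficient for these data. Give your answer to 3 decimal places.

n = 5, Σx = 25, Σy = 36, Σx² = 133.62, Σy² = 267.38, Σxy = 178.05
nΣxy − ΣxΣy = 890.25 − 900 = -9.75
nΣx² − (Σx)² = 668.1 − 625 = 43.1; nΣy² − (Σy)² = 1336.9 − 1296 = 40.9
r = -9.75 / √(43.1 × 40.9) = -9.75 / 41.9856 ≈ -0.232

-0.232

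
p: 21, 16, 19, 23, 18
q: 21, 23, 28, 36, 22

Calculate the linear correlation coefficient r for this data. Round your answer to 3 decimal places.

n = 5, Σp = 97, Σq = 130, Σp² = 1911, Σq² = 3534, Σpq = 2565
nΣpq − ΣpΣq = 12825 − 12610 = 215
nΣp² − (Σp)² = 9555 − 9409 = 146; nΣq² − (Σq)² = 17670 − 16900 = 770
r = 215 / √(146 × 770) = 215 / 335.2909 ≈ 0.641

0.641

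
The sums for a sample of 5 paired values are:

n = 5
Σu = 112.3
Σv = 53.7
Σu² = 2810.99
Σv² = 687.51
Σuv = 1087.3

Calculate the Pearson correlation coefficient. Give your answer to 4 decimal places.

-0.6643

r = (nΣuv − ΣuΣv) / √[(nΣu² − (Σu)²)(nΣv² − (Σv)²)]
Numerator: 5×1087.3 − 112.3×53.7 = -594.01
Denominator: √[(14054.95 − 12611.29)(3437.55 − 2883.69)] = √[1443.66 × 553.86] = 894.1955
r = -594.01 / 894.1955 ≈ -0.6643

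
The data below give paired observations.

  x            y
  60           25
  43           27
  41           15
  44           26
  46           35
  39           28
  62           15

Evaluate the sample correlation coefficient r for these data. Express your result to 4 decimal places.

-0.3284

n = 7, Σx = 335, Σy = 171, Σx² = 16547, Σy² = 4489, Σxy = 8052
nΣxy − ΣxΣy = 56364 − 57285 = -921
nΣx² − (Σx)² = 115829 − 112225 = 3604; nΣy² − (Σy)² = 31423 − 29241 = 2182
r = -921 / √(3604 × 2182) = -921 / 2804.2696 ≈ -0.3284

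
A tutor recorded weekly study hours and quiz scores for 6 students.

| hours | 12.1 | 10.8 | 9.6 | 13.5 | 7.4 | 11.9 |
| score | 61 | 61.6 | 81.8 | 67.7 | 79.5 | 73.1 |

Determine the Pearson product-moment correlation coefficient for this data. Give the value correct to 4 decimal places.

-0.6438

n = 6, Σx = 65.3, Σy = 424.7, Σx² = 733.83, Σy² = 30453.95, Σxy = 4560.8
nΣxy − ΣxΣy = 27364.8 − 27732.91 = -368.11
nΣx² − (Σx)² = 4402.98 − 4264.09 = 138.89; nΣy² − (Σy)² = 182723.7 − 180370.09 = 2353.61
r = -368.11 / √(138.89 × 2353.61) = -368.11 / 571.7455 ≈ -0.6438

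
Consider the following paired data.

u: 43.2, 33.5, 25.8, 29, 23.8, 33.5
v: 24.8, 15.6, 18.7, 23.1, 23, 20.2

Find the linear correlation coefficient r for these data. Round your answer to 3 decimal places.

0.207

n = 6, Σu = 188.8, Σv = 125.4, Σu² = 6183.82, Σv² = 2678.74, Σuv = 3970.42
nΣuv − ΣuΣv = 23822.52 − 23675.52 = 147
nΣu² − (Σu)² = 37102.92 − 35645.44 = 1457.48; nΣv² − (Σv)² = 16072.44 − 15725.16 = 347.28
r = 147 / √(1457.48 × 347.28) = 147 / 711.4448 ≈ 0.207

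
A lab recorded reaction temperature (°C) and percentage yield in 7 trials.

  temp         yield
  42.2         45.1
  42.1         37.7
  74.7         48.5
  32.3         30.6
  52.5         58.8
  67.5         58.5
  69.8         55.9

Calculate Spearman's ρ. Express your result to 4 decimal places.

Rank temp: 3, 2, 7, 1, 4, 5, 6
Rank yield: 3, 2, 4, 1, 7, 6, 5
d = rank(temp) − rank(yield): 0, 0, 3, 0, -3, -1, 1; Σd² = 20
ρ = 1 − 6Σd² / [n(n²−1)] = 1 − 6×20 / (7×48) = 1 − 120/336 ≈ 0.6429

0.6429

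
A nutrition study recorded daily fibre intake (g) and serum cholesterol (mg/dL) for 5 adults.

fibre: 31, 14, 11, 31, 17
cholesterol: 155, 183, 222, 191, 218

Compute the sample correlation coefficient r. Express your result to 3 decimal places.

-0.686

n = 5, Σx = 104, Σy = 969, Σx² = 2528, Σy² = 190803, Σxy = 19436
nΣxy − ΣxΣy = 97180 − 100776 = -3596
nΣx² − (Σx)² = 12640 − 10816 = 1824; nΣy² − (Σy)² = 954015 − 938961 = 15054
r = -3596 / √(1824 × 15054) = -3596 / 5240.0855 ≈ -0.686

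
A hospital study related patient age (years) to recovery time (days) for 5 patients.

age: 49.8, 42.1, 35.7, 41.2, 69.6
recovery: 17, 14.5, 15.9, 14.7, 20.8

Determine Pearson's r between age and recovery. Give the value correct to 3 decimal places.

n = 5, Σx = 238.4, Σy = 82.9, Σx² = 12068.54, Σy² = 1400.79, Σxy = 4078
nΣxy − ΣxΣy = 20390 − 19763.36 = 626.64
nΣx² − (Σx)² = 60342.7 − 56834.56 = 3508.14; nΣy² − (Σy)² = 7003.95 − 6872.41 = 131.54
r = 626.64 / √(3508.14 × 131.54) = 626.64 / 679.3090 ≈ 0.922

0.922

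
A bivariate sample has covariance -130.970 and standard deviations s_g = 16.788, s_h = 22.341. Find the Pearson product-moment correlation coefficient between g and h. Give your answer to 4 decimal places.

r = Cov(g,h) / (s_g · s_h) = -130.970 / (16.788 × 22.341)
  = -130.970 / 375.0607 ≈ -0.3492

-0.3492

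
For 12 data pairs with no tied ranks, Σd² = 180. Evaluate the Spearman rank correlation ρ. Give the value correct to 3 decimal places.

0.371

ρ = 1 − 6Σd² / [n(n²−1)] = 1 − 6×180 / (12×143)
  = 1 − 1080/1716 = 1 − 0.6294 ≈ 0.371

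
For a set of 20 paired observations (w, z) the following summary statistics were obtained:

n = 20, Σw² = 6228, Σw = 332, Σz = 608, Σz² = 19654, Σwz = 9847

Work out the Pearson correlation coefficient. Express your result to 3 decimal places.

-0.268

r = (nΣwz − ΣwΣz) / √[(nΣw² − (Σw)²)(nΣz² − (Σz)²)]
Numerator: 20×9847 − 332×608 = -4916
Denominator: √[(124560 − 110224)(393080 − 369664)] = √[14336 × 23416] = 18321.8934
r = -4916 / 18321.8934 ≈ -0.268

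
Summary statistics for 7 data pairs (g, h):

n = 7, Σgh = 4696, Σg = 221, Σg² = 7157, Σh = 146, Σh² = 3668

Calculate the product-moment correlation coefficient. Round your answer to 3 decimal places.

r = (nΣgh − ΣgΣh) / √[(nΣg² − (Σg)²)(nΣh² − (Σh)²)]
Numerator: 7×4696 − 221×146 = 606
Denominator: √[(50099 − 48841)(25676 − 21316)] = √[1258 × 4360] = 2341.9821
r = 606 / 2341.9821 ≈ 0.259

0.259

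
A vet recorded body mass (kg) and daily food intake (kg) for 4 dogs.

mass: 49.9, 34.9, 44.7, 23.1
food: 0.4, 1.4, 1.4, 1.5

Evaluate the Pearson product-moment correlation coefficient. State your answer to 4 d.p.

-0.7214

n = 4, Σx = 152.6, Σy = 4.7, Σx² = 6239.72, Σy² = 6.33, Σxy = 166.05
nΣxy − ΣxΣy = 664.2 − 717.22 = -53.02
nΣx² − (Σx)² = 24958.88 − 23286.76 = 1672.12; nΣy² − (Σy)² = 25.32 − 22.09 = 3.23
r = -53.02 / √(1672.12 × 3.23) = -53.02 / 73.4911 ≈ -0.7214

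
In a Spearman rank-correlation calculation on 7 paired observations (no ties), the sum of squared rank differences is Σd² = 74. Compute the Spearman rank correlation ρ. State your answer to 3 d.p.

-0.321

ρ = 1 − 6Σd² / [n(n²−1)] = 1 − 6×74 / (7×48)
  = 1 − 444/336 = 1 − 1.3214 ≈ -0.321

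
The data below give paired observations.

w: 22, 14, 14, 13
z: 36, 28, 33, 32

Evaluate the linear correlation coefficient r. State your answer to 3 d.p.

n = 4, Σw = 63, Σz = 129, Σw² = 1045, Σz² = 4193, Σwz = 2062
nΣwz − ΣwΣz = 8248 − 8127 = 121
nΣw² − (Σw)² = 4180 − 3969 = 211; nΣz² − (Σz)² = 16772 − 16641 = 131
r = 121 / √(211 × 131) = 121 / 166.2558 ≈ 0.728

0.728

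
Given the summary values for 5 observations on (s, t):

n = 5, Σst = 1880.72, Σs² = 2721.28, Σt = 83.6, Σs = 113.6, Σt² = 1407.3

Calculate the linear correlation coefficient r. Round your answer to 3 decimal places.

-0.511

r = (nΣst − ΣsΣt) / √[(nΣs² − (Σs)²)(nΣt² − (Σt)²)]
Numerator: 5×1880.72 − 113.6×83.6 = -93.36
Denominator: √[(13606.4 − 12904.96)(7036.5 − 6988.96)] = √[701.44 × 47.54] = 182.6101
r = -93.36 / 182.6101 ≈ -0.511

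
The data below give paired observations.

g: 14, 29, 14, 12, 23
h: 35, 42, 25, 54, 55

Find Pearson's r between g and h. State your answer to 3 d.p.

n = 5, Σg = 92, Σh = 211, Σg² = 1906, Σh² = 9555, Σgh = 3971
nΣgh − ΣgΣh = 19855 − 19412 = 443
nΣg² − (Σg)² = 9530 − 8464 = 1066; nΣh² − (Σh)² = 47775 − 44521 = 3254
r = 443 / √(1066 × 3254) = 443 / 1862.4618 ≈ 0.238

0.238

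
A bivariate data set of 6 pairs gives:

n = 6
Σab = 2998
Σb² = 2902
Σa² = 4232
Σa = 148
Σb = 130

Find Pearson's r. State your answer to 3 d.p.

-0.937

r = (nΣab − ΣaΣb) / √[(nΣa² − (Σa)²)(nΣb² − (Σb)²)]
Numerator: 6×2998 − 148×130 = -1252
Denominator: √[(25392 − 21904)(17412 − 16900)] = √[3488 × 512] = 1336.3592
r = -1252 / 1336.3592 ≈ -0.937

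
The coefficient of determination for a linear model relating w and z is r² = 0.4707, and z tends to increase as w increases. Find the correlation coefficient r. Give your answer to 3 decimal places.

0.686

|r| = √0.4707 = 0.686
The association is positive, so r = 0.686.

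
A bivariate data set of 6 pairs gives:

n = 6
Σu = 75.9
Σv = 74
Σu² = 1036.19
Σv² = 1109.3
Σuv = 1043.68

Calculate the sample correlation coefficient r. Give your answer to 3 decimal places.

0.880

r = (nΣuv − ΣuΣv) / √[(nΣu² − (Σu)²)(nΣv² − (Σv)²)]
Numerator: 6×1043.68 − 75.9×74 = 645.48
Denominator: √[(6217.14 − 5760.81)(6655.8 − 5476)] = √[456.33 × 1179.8] = 733.7426
r = 645.48 / 733.7426 ≈ 0.880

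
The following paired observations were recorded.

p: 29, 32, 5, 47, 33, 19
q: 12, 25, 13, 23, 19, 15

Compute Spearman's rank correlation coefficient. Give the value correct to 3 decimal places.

0.657

Rank p: 3, 4, 1, 6, 5, 2
Rank q: 1, 6, 2, 5, 4, 3
d = rank(p) − rank(q): 2, -2, -1, 1, 1, -1; Σd² = 12
ρ = 1 − 6Σd² / [n(n²−1)] = 1 − 6×12 / (6×35) = 1 − 72/210 ≈ 0.657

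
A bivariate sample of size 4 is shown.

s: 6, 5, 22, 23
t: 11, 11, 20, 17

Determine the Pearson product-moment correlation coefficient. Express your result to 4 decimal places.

0.9493

n = 4, Σs = 56, Σt = 59, Σs² = 1074, Σt² = 931, Σst = 952
nΣst − ΣsΣt = 3808 − 3304 = 504
nΣs² − (Σs)² = 4296 − 3136 = 1160; nΣt² − (Σt)² = 3724 − 3481 = 243
r = 504 / √(1160 × 243) = 504 / 530.9237 ≈ 0.9493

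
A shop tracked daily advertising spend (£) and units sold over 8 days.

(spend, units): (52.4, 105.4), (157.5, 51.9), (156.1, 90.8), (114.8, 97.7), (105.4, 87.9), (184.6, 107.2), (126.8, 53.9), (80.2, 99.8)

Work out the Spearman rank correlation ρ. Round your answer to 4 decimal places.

-0.2143

Rank spend: 1, 7, 6, 4, 3, 8, 5, 2
Rank units: 7, 1, 4, 5, 3, 8, 2, 6
d = rank(spend) − rank(units): -6, 6, 2, -1, 0, 0, 3, -4; Σd² = 102
ρ = 1 − 6Σd² / [n(n²−1)] = 1 − 6×102 / (8×63) = 1 − 612/504 ≈ -0.2143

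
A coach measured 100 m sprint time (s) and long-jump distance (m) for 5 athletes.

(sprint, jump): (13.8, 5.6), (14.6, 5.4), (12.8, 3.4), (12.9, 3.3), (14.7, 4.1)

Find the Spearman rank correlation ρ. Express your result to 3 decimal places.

Rank sprint: 3, 4, 1, 2, 5
Rank jump: 5, 4, 2, 1, 3
d = rank(sprint) − rank(jump): -2, 0, -1, 1, 2; Σd² = 10
ρ = 1 − 6Σd² / [n(n²−1)] = 1 − 6×10 / (5×24) = 1 − 60/120 ≈ 0.500

0.500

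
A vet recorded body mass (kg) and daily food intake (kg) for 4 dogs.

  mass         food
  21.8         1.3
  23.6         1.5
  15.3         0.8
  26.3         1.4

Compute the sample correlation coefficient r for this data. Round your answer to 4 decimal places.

n = 4, Σx = 87, Σy = 5, Σx² = 1957.98, Σy² = 6.54, Σxy = 112.8
nΣxy − ΣxΣy = 451.2 − 435 = 16.2
nΣx² − (Σx)² = 7831.92 − 7569 = 262.92; nΣy² − (Σy)² = 26.16 − 25 = 1.16
r = 16.2 / √(262.92 × 1.16) = 16.2 / 17.4639 ≈ 0.9276

0.9276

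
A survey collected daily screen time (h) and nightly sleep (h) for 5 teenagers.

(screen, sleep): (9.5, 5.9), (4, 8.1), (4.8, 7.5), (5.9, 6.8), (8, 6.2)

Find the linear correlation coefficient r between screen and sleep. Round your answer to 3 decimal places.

n = 5, Σx = 32.2, Σy = 34.5, Σx² = 228.1, Σy² = 241.35, Σxy = 214.17
nΣxy − ΣxΣy = 1070.85 − 1110.9 = -40.05
nΣx² − (Σx)² = 1140.5 − 1036.84 = 103.66; nΣy² − (Σy)² = 1206.75 − 1190.25 = 16.5
r = -40.05 / √(103.66 × 16.5) = -40.05 / 41.3569 ≈ -0.968

-0.968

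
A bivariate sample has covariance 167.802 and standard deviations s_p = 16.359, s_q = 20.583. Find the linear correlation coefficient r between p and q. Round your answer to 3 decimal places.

0.498

r = Cov(p,q) / (s_p · s_q) = 167.802 / (16.359 × 20.583)
  = 167.802 / 336.7173 ≈ 0.498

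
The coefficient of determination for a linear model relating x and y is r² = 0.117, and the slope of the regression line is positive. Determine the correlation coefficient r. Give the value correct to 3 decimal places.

|r| = √0.117 = 0.342
The association is positive, so r = 0.342.

0.342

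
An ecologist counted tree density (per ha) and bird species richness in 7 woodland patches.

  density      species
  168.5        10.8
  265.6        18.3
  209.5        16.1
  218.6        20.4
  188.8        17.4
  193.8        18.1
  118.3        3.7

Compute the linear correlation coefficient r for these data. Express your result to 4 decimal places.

0.8449

n = 7, Σx = 1363.1, Σy = 104.8, Σx² = 277810.59, Σy² = 1770.96, Σxy = 21743.28
nΣxy − ΣxΣy = 152202.96 − 142852.88 = 9350.08
nΣx² − (Σx)² = 1944674.13 − 1858041.61 = 86632.52; nΣy² − (Σy)² = 12396.72 − 10983.04 = 1413.68
r = 9350.08 / √(86632.52 × 1413.68) = 9350.08 / 11066.6463 ≈ 0.8449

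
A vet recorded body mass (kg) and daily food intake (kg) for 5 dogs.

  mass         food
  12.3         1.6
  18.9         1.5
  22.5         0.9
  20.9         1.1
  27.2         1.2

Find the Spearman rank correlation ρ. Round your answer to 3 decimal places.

-0.700

Rank mass: 1, 2, 4, 3, 5
Rank food: 5, 4, 1, 2, 3
d = rank(mass) − rank(food): -4, -2, 3, 1, 2; Σd² = 34
ρ = 1 − 6Σd² / [n(n²−1)] = 1 − 6×34 / (5×24) = 1 − 204/120 ≈ -0.700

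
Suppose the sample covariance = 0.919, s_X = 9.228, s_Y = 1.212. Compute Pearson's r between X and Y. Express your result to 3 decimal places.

0.082

r = Cov(X,Y) / (s_X · s_Y) = 0.919 / (9.228 × 1.212)
  = 0.919 / 11.1843 ≈ 0.082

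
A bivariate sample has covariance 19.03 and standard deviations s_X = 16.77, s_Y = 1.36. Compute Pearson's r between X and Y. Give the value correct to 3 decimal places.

r = Cov(X,Y) / (s_X · s_Y) = 19.03 / (16.77 × 1.36)
  = 19.03 / 22.8072 ≈ 0.834

0.834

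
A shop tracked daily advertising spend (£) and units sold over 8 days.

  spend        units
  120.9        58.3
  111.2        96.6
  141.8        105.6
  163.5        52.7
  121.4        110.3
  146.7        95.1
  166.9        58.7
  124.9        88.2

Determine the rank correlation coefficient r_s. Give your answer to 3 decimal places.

Rank spend: 2, 1, 5, 7, 3, 6, 8, 4
Rank units: 2, 6, 7, 1, 8, 5, 3, 4
d = rank(spend) − rank(units): 0, -5, -2, 6, -5, 1, 5, 0; Σd² = 116
ρ = 1 − 6Σd² / [n(n²−1)] = 1 − 6×116 / (8×63) = 1 − 696/504 ≈ -0.381

-0.381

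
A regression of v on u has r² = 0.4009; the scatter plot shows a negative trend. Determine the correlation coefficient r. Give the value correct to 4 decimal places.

|r| = √0.4009 = 0.6332
The association is negative, so r = −0.6332.

-0.6332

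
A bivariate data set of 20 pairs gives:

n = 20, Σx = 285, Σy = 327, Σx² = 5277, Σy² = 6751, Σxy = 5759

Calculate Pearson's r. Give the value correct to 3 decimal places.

r = (nΣxy − ΣxΣy) / √[(nΣx² − (Σx)²)(nΣy² − (Σy)²)]
Numerator: 20×5759 − 285×327 = 21985
Denominator: √[(105540 − 81225)(135020 − 106929)] = √[24315 × 28091] = 26134.8936
r = 21985 / 26134.8936 ≈ 0.841

0.841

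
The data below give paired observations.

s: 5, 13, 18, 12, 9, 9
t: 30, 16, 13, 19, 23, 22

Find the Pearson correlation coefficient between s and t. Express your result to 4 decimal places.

n = 6, Σs = 66, Σt = 123, Σs² = 824, Σt² = 2699, Σst = 1225
nΣst − ΣsΣt = 7350 − 8118 = -768
nΣs² − (Σs)² = 4944 − 4356 = 588; nΣt² − (Σt)² = 16194 − 15129 = 1065
r = -768 / √(588 × 1065) = -768 / 791.3406 ≈ -0.9705

-0.9705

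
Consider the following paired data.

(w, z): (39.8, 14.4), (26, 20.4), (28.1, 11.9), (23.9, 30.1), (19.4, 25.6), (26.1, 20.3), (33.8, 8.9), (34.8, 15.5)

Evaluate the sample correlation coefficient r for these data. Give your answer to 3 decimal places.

n = 8, Σw = 231.9, Σz = 147.1, Σw² = 7031.91, Σz² = 3058.05, Σwz = 4023.99
nΣwz − ΣwΣz = 32191.92 − 34112.49 = -1920.57
nΣw² − (Σw)² = 56255.28 − 53777.61 = 2477.67; nΣz² − (Σz)² = 24464.4 − 21638.41 = 2825.99
r = -1920.57 / √(2477.67 × 2825.99) = -1920.57 / 2646.1048 ≈ -0.726

-0.726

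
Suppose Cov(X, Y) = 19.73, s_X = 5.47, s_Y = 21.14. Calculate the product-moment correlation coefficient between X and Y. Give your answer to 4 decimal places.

r = Cov(X,Y) / (s_X · s_Y) = 19.73 / (5.47 × 21.14)
  = 19.73 / 115.6358 ≈ 0.1706

0.1706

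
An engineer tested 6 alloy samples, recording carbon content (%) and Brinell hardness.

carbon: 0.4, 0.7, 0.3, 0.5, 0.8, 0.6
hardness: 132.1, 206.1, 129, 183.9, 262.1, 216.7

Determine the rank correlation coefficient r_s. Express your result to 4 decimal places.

Rank carbon: 2, 5, 1, 3, 6, 4
Rank hardness: 2, 4, 1, 3, 6, 5
d = rank(carbon) − rank(hardness): 0, 1, 0, 0, 0, -1; Σd² = 2
ρ = 1 − 6Σd² / [n(n²−1)] = 1 − 6×2 / (6×35) = 1 − 12/210 ≈ 0.9429

0.9429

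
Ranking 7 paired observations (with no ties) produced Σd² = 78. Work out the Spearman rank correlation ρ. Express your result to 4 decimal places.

ρ = 1 − 6Σd² / [n(n²−1)] = 1 − 6×78 / (7×48)
  = 1 − 468/336 = 1 − 1.39286 ≈ -0.3929

-0.3929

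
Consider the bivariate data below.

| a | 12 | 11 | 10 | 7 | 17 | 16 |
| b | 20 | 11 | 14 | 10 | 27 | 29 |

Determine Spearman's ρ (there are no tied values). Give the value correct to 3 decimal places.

Rank a: 4, 3, 2, 1, 6, 5
Rank b: 4, 2, 3, 1, 5, 6
d = rank(a) − rank(b): 0, 1, -1, 0, 1, -1; Σd² = 4
ρ = 1 − 6Σd² / [n(n²−1)] = 1 − 6×4 / (6×35) = 1 − 24/210 ≈ 0.886

0.886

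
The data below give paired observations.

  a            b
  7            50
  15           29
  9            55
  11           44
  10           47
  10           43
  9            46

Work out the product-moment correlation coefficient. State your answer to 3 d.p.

-0.890

n = 7, Σa = 71, Σb = 314, Σa² = 757, Σb² = 14476, Σab = 3078
nΣab − ΣaΣb = 21546 − 22294 = -748
nΣa² − (Σa)² = 5299 − 5041 = 258; nΣb² − (Σb)² = 101332 − 98596 = 2736
r = -748 / √(258 × 2736) = -748 / 840.1714 ≈ -0.890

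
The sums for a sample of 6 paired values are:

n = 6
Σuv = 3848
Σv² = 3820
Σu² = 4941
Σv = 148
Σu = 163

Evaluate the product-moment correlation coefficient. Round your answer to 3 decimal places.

r = (nΣuv − ΣuΣv) / √[(nΣu² − (Σu)²)(nΣv² − (Σv)²)]
Numerator: 6×3848 − 163×148 = -1036
Denominator: √[(29646 − 26569)(22920 − 21904)] = √[3077 × 1016] = 1768.1154
r = -1036 / 1768.1154 ≈ -0.586

-0.586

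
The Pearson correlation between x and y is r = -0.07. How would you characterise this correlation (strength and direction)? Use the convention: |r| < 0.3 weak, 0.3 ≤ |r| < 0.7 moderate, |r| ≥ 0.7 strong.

weak negative

r = -0.07 < 0 so the relationship is negative.
|r| = 0.07, which falls in the weak range.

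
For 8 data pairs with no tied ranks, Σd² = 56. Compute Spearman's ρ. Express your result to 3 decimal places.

0.333

ρ = 1 − 6Σd² / [n(n²−1)] = 1 − 6×56 / (8×63)
  = 1 − 336/504 = 1 − 0.6667 ≈ 0.333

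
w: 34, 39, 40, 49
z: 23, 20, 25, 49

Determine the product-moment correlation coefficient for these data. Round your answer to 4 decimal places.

n = 4, Σw = 162, Σz = 117, Σw² = 6678, Σz² = 3955, Σwz = 4963
nΣwz − ΣwΣz = 19852 − 18954 = 898
nΣw² − (Σw)² = 26712 − 26244 = 468; nΣz² − (Σz)² = 15820 − 13689 = 2131
r = 898 / √(468 × 2131) = 898 / 998.6531 ≈ 0.8992

0.8992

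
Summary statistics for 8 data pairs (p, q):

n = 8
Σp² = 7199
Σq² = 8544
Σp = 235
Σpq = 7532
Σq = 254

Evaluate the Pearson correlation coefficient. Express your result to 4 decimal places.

0.1878

r = (nΣpq − ΣpΣq) / √[(nΣp² − (Σp)²)(nΣq² − (Σq)²)]
Numerator: 8×7532 − 235×254 = 566
Denominator: √[(57592 − 55225)(68352 − 64516)] = √[2367 × 3836] = 3013.2726
r = 566 / 3013.2726 ≈ 0.1878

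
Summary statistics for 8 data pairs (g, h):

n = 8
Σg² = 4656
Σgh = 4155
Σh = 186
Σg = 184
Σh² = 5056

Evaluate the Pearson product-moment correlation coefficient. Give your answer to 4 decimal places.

r = (nΣgh − ΣgΣh) / √[(nΣg² − (Σg)²)(nΣh² − (Σh)²)]
Numerator: 8×4155 − 184×186 = -984
Denominator: √[(37248 − 33856)(40448 − 34596)] = √[3392 × 5852] = 4455.3321
r = -984 / 4455.3321 ≈ -0.2209

-0.2209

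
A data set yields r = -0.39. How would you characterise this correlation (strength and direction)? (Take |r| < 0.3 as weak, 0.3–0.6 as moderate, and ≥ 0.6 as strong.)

moderate negative

r = -0.39 < 0 so the relationship is negative.
|r| = 0.39, which falls in the moderate range.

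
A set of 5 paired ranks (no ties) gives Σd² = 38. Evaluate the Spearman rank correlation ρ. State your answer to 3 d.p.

ρ = 1 − 6Σd² / [n(n²−1)] = 1 − 6×38 / (5×24)
  = 1 − 228/120 = 1 − 1.9000 ≈ -0.900

-0.900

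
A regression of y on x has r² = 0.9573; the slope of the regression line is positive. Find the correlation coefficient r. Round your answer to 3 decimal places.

|r| = √0.9573 = 0.978
The association is positive, so r = 0.978.

0.978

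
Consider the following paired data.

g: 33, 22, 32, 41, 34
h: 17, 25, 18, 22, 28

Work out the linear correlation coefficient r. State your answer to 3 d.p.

n = 5, Σg = 162, Σh = 110, Σg² = 5434, Σh² = 2506, Σgh = 3541
nΣgh − ΣgΣh = 17705 − 17820 = -115
nΣg² − (Σg)² = 27170 − 26244 = 926; nΣh² − (Σh)² = 12530 − 12100 = 430
r = -115 / √(926 × 430) = -115 / 631.0151 ≈ -0.182

-0.182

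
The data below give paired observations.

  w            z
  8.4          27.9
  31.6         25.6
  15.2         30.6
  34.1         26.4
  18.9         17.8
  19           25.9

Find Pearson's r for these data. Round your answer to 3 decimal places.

n = 6, Σw = 127.2, Σz = 154.2, Σw² = 3181.18, Σz² = 4054.74, Σwz = 3237.2
nΣwz − ΣwΣz = 19423.2 − 19614.24 = -191.04
nΣw² − (Σw)² = 19087.08 − 16179.84 = 2907.24; nΣz² − (Σz)² = 24328.44 − 23777.64 = 550.8
r = -191.04 / √(2907.24 × 550.8) = -191.04 / 1265.4279 ≈ -0.151

-0.151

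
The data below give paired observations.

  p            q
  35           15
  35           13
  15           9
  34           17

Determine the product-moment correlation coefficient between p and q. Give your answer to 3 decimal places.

n = 4, Σp = 119, Σq = 54, Σp² = 3831, Σq² = 764, Σpq = 1693
nΣpq − ΣpΣq = 6772 − 6426 = 346
nΣp² − (Σp)² = 15324 − 14161 = 1163; nΣq² − (Σq)² = 3056 − 2916 = 140
r = 346 / √(1163 × 140) = 346 / 403.5096 ≈ 0.857

0.857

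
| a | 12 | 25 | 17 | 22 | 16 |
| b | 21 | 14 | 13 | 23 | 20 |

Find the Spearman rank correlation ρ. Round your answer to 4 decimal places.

Rank a: 1, 5, 3, 4, 2
Rank b: 4, 2, 1, 5, 3
d = rank(a) − rank(b): -3, 3, 2, -1, -1; Σd² = 24
ρ = 1 − 6Σd² / [n(n²−1)] = 1 − 6×24 / (5×24) = 1 − 144/120 ≈ -0.2000

-0.2000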